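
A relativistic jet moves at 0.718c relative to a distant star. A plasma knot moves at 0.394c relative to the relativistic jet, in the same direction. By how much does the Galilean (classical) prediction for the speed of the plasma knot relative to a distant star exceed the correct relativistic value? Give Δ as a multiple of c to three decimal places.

Δ = 0.245c

Galilean: u_cl = 0.394 + 0.718 = 1.1120.
Relativistic: u_rel = (0.394 + 0.718) / (1 + 0.394·0.718) = 1.1120/1.2829 = 0.8668.
Δ = 1.1120 − 0.8668 = 0.2452.
(The classical prediction exceeds c; the relativistic result does not.)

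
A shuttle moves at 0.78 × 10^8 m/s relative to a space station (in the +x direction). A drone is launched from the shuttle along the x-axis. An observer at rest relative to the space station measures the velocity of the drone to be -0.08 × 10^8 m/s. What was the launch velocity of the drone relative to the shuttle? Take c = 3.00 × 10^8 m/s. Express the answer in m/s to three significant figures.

v = 0.260c, u = -0.027c.
Invert the composition law: u' = (u − v)/(1 − uv/c²).
u' = (-0.027 − 0.260) / (1 − (-0.027)(0.260)) = -0.2867/1.0069 = -0.2847.
u' = -0.2847 × 3.00 × 10^8 m/s.

-8.54 × 10^7 m/s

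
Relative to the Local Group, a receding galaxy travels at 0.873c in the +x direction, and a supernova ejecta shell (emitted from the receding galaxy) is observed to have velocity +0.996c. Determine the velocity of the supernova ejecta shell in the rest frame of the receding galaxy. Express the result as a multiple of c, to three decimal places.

+0.943c

Invert the composition law: u' = (u − v)/(1 − uv/c²).
u' = (0.996 − 0.873) / (1 − (0.996)(0.873)) = 0.1230/0.1305 = 0.9426.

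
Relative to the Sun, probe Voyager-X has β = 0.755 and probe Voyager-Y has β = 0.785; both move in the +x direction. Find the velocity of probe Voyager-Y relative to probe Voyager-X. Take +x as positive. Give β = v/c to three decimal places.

β = +0.074

β_A = 0.755, β_B = 0.785.
Transform to A's frame with the inverse velocity-addition law: u' = (u − v)/(1 − uv/c²), taking u = β_B and v = β_A.
u' = (0.785 − 0.755) / (1 − (0.755)(0.785)) = 0.0300/0.4073 = 0.0737.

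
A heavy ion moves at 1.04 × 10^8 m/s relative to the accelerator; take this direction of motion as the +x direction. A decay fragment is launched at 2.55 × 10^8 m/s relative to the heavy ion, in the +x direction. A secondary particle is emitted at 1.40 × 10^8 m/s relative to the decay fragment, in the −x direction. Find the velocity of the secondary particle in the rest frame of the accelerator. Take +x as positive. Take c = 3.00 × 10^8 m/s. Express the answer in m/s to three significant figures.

+2.41 × 10^8 m/s

Apply u = (u' + v)/(1 + u'v/c²) successively, working outward toward the accelerator.
(Dividing each given speed by c = 3.00 × 10^8 m/s to work in units of c.)
Start: velocity of the heavy ion relative to the accelerator = 0.3467c.
Compose with the decay fragment (u' = 0.850 in the heavy ion frame): u_1 = (0.850 + 0.347) / (1 + 0.850·0.347) = 1.1967/1.2947 = 0.9243.
Compose with the secondary particle (u' = -0.467 in the decay fragment frame): u_2 = (-0.467 + 0.924) / (1 + (-0.467)·0.924) = 0.4576/0.5687 = 0.8048.
So u = 0.8048 × 3.00 × 10^8 m/s.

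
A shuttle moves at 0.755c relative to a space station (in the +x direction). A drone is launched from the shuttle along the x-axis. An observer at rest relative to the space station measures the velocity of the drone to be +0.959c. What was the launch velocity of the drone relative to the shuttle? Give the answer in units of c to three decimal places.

+0.739c

Invert the composition law: u' = (u − v)/(1 − uv/c²).
u' = (0.959 − 0.755) / (1 − (0.959)(0.755)) = 0.2040/0.2760 = 0.7393.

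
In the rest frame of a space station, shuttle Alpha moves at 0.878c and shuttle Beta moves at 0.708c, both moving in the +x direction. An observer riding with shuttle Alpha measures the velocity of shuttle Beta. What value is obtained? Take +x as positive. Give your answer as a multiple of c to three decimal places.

-0.449c

β_A = 0.878, β_B = 0.708.
Transform to A's frame with the inverse velocity-addition law: u' = (u − v)/(1 − uv/c²), taking u = β_B and v = β_A.
u' = (0.708 − 0.878) / (1 − (0.878)(0.708)) = -0.1700/0.3784 = -0.4493.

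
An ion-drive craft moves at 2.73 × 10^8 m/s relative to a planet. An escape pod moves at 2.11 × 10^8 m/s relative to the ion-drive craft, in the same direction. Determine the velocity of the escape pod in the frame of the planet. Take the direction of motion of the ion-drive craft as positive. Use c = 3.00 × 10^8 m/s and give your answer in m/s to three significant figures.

2.95 × 10^8 m/s

In units of c (dividing by 3.00 × 10^8 m/s): v = 0.910, u' = 0.703.
u = (u' + v)/(1 + u'v/c²):
u = (0.703 + 0.910) / (1 + 0.703·0.910) = 1.6133/1.6400 = 0.9837
Converting back: u = 0.9837 × 3.00 × 10^8 m/s.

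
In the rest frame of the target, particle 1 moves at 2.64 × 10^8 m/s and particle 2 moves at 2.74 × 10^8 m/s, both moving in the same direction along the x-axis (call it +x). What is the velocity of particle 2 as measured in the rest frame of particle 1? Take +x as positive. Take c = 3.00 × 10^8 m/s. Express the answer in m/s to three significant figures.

β_A = 0.880, β_B = 0.913 (dividing each by c = 3.00 × 10^8 m/s).
Transform to A's frame with the inverse velocity-addition law: u' = (u − v)/(1 − uv/c²), taking u = β_B and v = β_A.
u' = (0.913 − 0.880) / (1 − (0.880)(0.913)) = 0.0333/0.1963 = 0.1698.
u' = 0.1698 × 3.00 × 10^8 m/s.

+5.10 × 10^7 m/s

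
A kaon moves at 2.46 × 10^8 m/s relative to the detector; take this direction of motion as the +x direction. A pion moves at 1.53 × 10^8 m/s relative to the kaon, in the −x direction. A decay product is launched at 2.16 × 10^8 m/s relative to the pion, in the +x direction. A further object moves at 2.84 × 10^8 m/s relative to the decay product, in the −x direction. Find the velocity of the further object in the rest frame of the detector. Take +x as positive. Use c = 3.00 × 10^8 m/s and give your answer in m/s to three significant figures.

Apply u = (u' + v)/(1 + u'v/c²) successively, working outward toward the detector.
(Dividing each given speed by c = 3.00 × 10^8 m/s to work in units of c.)
Start: velocity of the kaon relative to the detector = 0.8200c.
Compose with the pion (u' = -0.510 in the kaon frame): u_1 = (-0.510 + 0.820) / (1 + (-0.510)·0.820) = 0.3100/0.5818 = 0.5328.
Compose with the decay product (u' = 0.720 in the pion frame): u_2 = (0.720 + 0.533) / (1 + 0.720·0.533) = 1.2528/1.3836 = 0.9055.
Compose with the further object (u' = -0.947 in the decay product frame): u_3 = (-0.947 + 0.905) / (1 + (-0.947)·0.905) = -0.0412/0.1428 = -0.2885.
So u = -0.2885 × 3.00 × 10^8 m/s.

-8.65 × 10^7 m/s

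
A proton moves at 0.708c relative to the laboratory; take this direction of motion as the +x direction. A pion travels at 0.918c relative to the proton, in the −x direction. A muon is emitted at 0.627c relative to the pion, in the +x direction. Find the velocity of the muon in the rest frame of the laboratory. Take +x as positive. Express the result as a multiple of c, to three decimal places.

+0.043c

Apply u = (u' + v)/(1 + u'v/c²) successively, working outward toward the laboratory.
Start: velocity of the proton relative to the laboratory = 0.7080c.
Compose with the pion (u' = -0.918 in the proton frame): u_1 = (-0.918 + 0.708) / (1 + (-0.918)·0.708) = -0.2100/0.3501 = -0.5999.
Compose with the muon (u' = 0.627 in the pion frame): u_2 = (0.627 + (-0.600)) / (1 + 0.627·(-0.600)) = 0.0271/0.6239 = 0.0434.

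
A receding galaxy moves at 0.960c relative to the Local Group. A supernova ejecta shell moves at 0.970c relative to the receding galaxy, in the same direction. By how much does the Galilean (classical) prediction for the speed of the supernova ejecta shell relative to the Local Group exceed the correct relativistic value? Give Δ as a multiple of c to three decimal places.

Galilean: u_cl = 0.970 + 0.960 = 1.9300.
Relativistic: u_rel = (0.970 + 0.960) / (1 + 0.970·0.960) = 1.9300/1.9312 = 0.9994.
Δ = 1.9300 − 0.9994 = 0.9306.
(The classical prediction exceeds c; the relativistic result does not.)

Δ = 0.931c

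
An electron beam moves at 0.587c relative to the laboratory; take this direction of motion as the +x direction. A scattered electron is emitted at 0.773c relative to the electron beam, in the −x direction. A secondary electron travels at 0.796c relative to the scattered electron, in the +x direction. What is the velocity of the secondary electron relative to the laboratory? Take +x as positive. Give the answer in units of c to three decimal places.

Apply u = (u' + v)/(1 + u'v/c²) successively, working outward toward the laboratory.
Start: velocity of the electron beam relative to the laboratory = 0.5870c.
Compose with the scattered electron (u' = -0.773 in the electron beam frame): u_1 = (-0.773 + 0.587) / (1 + (-0.773)·0.587) = -0.1860/0.5462 = -0.3405.
Compose with the secondary electron (u' = 0.796 in the scattered electron frame): u_2 = (0.796 + (-0.341)) / (1 + 0.796·(-0.341)) = 0.4555/0.7290 = 0.6249.

+0.625c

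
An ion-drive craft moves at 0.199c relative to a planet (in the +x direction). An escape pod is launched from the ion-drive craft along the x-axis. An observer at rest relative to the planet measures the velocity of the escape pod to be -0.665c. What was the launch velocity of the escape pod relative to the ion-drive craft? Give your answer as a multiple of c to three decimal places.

-0.763c

Invert the composition law: u' = (u − v)/(1 − uv/c²).
u' = (-0.665 − 0.199) / (1 − (-0.665)(0.199)) = -0.8640/1.1323 = -0.7630.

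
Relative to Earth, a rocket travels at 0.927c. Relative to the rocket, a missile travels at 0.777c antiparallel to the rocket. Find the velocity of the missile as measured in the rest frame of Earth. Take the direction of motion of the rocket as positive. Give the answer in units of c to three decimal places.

+0.536c

With v = 0.927 and u' = -0.777 (in units of c),
u = (u' + v)/(1 + u'v/c²):
u = (-0.777 + 0.927) / (1 + (-0.777)·0.927) = 0.1500/0.2797 = 0.5362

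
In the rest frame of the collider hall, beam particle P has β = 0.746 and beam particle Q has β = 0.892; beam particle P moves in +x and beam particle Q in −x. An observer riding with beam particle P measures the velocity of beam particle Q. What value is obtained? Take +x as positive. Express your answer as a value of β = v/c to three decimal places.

β_A = 0.746, β_B = -0.892.
Transform to A's frame with the inverse velocity-addition law: u' = (u − v)/(1 − uv/c²), taking u = β_B and v = β_A.
u' = (-0.892 − 0.746) / (1 − (0.746)(-0.892)) = -1.6380/1.6654 = -0.9835.

β = -0.984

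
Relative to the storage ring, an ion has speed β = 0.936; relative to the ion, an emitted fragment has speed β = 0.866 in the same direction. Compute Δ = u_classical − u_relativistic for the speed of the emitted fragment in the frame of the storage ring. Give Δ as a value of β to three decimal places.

Δ = 0.807

Galilean: u_cl = 0.866 + 0.936 = 1.8020.
Relativistic: u_rel = (0.866 + 0.936) / (1 + 0.866·0.936) = 1.8020/1.8106 = 0.9953.
Δ = 1.8020 − 0.9953 = 0.8067.
(The classical prediction exceeds c; the relativistic result does not.)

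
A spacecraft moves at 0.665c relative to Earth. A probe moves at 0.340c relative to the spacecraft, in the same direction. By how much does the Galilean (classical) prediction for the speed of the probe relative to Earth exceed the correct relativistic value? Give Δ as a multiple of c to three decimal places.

Galilean: u_cl = 0.340 + 0.665 = 1.0050.
Relativistic: u_rel = (0.340 + 0.665) / (1 + 0.340·0.665) = 1.0050/1.2261 = 0.8197.
Δ = 1.0050 − 0.8197 = 0.1853.
(The classical prediction exceeds c; the relativistic result does not.)

Δ = 0.185c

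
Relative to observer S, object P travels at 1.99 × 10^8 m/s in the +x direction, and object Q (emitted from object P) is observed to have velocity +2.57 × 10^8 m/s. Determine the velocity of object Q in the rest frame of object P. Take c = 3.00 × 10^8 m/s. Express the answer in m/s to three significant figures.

+1.34 × 10^8 m/s

v = 0.663c, u = 0.857c.
Invert the composition law: u' = (u − v)/(1 − uv/c²).
u' = (0.857 − 0.663) / (1 − (0.857)(0.663)) = 0.1933/0.4317 = 0.4478.
u' = 0.4478 × 3.00 × 10^8 m/s.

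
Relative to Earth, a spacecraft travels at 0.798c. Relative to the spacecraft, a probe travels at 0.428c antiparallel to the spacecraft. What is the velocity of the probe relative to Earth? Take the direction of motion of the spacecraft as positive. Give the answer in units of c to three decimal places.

With v = 0.798 and u' = -0.428 (in units of c),
u = (u' + v)/(1 + u'v/c²):
u = (-0.428 + 0.798) / (1 + (-0.428)·0.798) = 0.3700/0.6585 = 0.5619
(Galilean addition would give +0.370c.)

+0.562c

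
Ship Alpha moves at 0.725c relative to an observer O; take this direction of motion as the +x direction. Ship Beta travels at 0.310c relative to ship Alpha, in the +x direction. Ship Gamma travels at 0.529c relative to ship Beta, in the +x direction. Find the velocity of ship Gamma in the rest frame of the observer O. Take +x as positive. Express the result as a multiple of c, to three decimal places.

0.950c

Apply u = (u' + v)/(1 + u'v/c²) successively, working outward toward the observer O.
Start: velocity of ship Alpha relative to the observer O = 0.7250c.
Compose with ship Beta (u' = 0.310 in ship Alpha frame): u_1 = (0.310 + 0.725) / (1 + 0.310·0.725) = 1.0350/1.2248 = 0.8451.
Compose with ship Gamma (u' = 0.529 in ship Beta frame): u_2 = (0.529 + 0.845) / (1 + 0.529·0.845) = 1.3741/1.4470 = 0.9496.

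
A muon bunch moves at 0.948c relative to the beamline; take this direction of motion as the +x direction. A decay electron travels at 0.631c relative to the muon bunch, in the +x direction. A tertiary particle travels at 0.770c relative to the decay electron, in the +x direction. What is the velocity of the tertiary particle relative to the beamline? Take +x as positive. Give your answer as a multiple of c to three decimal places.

0.998c

Apply u = (u' + v)/(1 + u'v/c²) successively, working outward toward the beamline.
Start: velocity of the muon bunch relative to the beamline = 0.9480c.
Compose with the decay electron (u' = 0.631 in the muon bunch frame): u_1 = (0.631 + 0.948) / (1 + 0.631·0.948) = 1.5790/1.5982 = 0.9880.
Compose with the tertiary particle (u' = 0.770 in the decay electron frame): u_2 = (0.770 + 0.988) / (1 + 0.770·0.988) = 1.7580/1.7608 = 0.9984.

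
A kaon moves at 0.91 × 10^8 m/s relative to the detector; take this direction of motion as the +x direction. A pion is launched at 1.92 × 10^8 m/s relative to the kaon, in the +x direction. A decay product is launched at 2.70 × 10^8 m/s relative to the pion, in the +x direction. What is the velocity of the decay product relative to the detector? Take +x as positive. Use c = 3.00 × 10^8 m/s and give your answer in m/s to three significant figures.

Apply u = (u' + v)/(1 + u'v/c²) successively, working outward toward the detector.
(Dividing each given speed by c = 3.00 × 10^8 m/s to work in units of c.)
Start: velocity of the kaon relative to the detector = 0.3033c.
Compose with the pion (u' = 0.640 in the kaon frame): u_1 = (0.640 + 0.303) / (1 + 0.640·0.303) = 0.9433/1.1941 = 0.7900.
Compose with the decay product (u' = 0.900 in the pion frame): u_2 = (0.900 + 0.790) / (1 + 0.900·0.790) = 1.6900/1.7110 = 0.9877.
So u = 0.9877 × 3.00 × 10^8 m/s.

2.96 × 10^8 m/s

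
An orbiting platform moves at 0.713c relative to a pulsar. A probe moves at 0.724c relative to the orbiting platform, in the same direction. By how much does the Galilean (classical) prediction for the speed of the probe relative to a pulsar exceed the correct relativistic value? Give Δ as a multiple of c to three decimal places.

Δ = 0.489c

Galilean: u_cl = 0.724 + 0.713 = 1.4370.
Relativistic: u_rel = (0.724 + 0.713) / (1 + 0.724·0.713) = 1.4370/1.5162 = 0.9478.
Δ = 1.4370 − 0.9478 = 0.4892.
(The classical prediction exceeds c; the relativistic result does not.)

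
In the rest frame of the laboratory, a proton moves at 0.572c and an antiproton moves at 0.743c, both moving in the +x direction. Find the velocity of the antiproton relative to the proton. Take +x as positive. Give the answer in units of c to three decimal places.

β_A = 0.572, β_B = 0.743.
Transform to A's frame with the inverse velocity-addition law: u' = (u − v)/(1 − uv/c²), taking u = β_B and v = β_A.
u' = (0.743 − 0.572) / (1 − (0.572)(0.743)) = 0.1710/0.5750 = 0.2974.

+0.297c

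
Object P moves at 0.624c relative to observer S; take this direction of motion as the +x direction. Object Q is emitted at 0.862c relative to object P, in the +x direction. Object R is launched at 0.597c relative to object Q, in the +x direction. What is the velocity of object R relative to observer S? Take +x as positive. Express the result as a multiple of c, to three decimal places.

Apply u = (u' + v)/(1 + u'v/c²) successively, working outward toward observer S.
Start: velocity of object P relative to observer S = 0.6240c.
Compose with object Q (u' = 0.862 in object P frame): u_1 = (0.862 + 0.624) / (1 + 0.862·0.624) = 1.4860/1.5379 = 0.9663.
Compose with object R (u' = 0.597 in object Q frame): u_2 = (0.597 + 0.966) / (1 + 0.597·0.966) = 1.5633/1.5769 = 0.9914.

0.991c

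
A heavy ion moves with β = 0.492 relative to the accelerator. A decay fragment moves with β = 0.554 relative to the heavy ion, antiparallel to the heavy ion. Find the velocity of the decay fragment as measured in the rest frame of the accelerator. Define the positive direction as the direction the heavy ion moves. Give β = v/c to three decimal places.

With v = 0.492 and u' = -0.554 (in units of c),
u = (u' + v)/(1 + u'v/c²):
u = (-0.554 + 0.492) / (1 + (-0.554)·0.492) = -0.0620/0.7274 = -0.0852

β = -0.085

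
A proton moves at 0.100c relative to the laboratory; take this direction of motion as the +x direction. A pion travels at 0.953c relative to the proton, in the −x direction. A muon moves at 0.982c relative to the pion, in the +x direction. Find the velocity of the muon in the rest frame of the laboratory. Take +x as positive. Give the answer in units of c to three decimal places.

+0.528c

Apply u = (u' + v)/(1 + u'v/c²) successively, working outward toward the laboratory.
Start: velocity of the proton relative to the laboratory = 0.1000c.
Compose with the pion (u' = -0.953 in the proton frame): u_1 = (-0.953 + 0.100) / (1 + (-0.953)·0.100) = -0.8530/0.9047 = -0.9429.
Compose with the muon (u' = 0.982 in the pion frame): u_2 = (0.982 + (-0.943)) / (1 + 0.982·(-0.943)) = 0.0391/0.0741 = 0.5282.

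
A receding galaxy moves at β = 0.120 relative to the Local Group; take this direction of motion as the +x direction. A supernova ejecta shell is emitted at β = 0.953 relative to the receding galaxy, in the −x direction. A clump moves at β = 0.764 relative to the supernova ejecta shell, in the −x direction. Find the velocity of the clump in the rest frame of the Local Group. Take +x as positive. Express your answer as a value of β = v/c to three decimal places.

Apply u = (u' + v)/(1 + u'v/c²) successively, working outward toward the Local Group.
Start: velocity of the receding galaxy relative to the Local Group = 0.1200c.
Compose with the supernova ejecta shell (u' = -0.953 in the receding galaxy frame): u_1 = (-0.953 + 0.120) / (1 + (-0.953)·0.120) = -0.8330/0.8856 = -0.9406.
Compose with the clump (u' = -0.764 in the supernova ejecta shell frame): u_2 = (-0.764 + (-0.941)) / (1 + (-0.764)·(-0.941)) = -1.7046/1.7186 = -0.9918.

β = -0.992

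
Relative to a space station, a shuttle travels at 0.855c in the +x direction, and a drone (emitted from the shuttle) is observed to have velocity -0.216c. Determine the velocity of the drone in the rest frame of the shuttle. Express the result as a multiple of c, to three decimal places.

Invert the composition law: u' = (u − v)/(1 − uv/c²).
u' = (-0.216 − 0.855) / (1 − (-0.216)(0.855)) = -1.0710/1.1847 = -0.9040.

-0.904c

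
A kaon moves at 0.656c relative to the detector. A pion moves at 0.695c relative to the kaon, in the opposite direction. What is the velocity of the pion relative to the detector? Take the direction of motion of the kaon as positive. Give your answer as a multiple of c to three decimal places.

-0.072c

With v = 0.656 and u' = -0.695 (in units of c),
u = (u' + v)/(1 + u'v/c²):
u = (-0.695 + 0.656) / (1 + (-0.695)·0.656) = -0.0390/0.5441 = -0.0717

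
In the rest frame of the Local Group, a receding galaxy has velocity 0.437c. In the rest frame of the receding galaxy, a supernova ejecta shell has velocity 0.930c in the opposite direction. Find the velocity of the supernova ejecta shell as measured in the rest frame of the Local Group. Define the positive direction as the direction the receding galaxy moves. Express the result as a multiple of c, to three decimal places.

With v = 0.437 and u' = -0.930 (in units of c),
u = (u' + v)/(1 + u'v/c²):
u = (-0.930 + 0.437) / (1 + (-0.930)·0.437) = -0.4930/0.5936 = -0.8305
(Galilean addition would give -0.493c.)

-0.831c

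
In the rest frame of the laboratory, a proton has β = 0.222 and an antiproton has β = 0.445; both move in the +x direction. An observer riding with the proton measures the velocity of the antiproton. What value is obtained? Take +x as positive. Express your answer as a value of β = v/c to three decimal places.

β_A = 0.222, β_B = 0.445.
Transform to A's frame with the inverse velocity-addition law: u' = (u − v)/(1 − uv/c²), taking u = β_B and v = β_A.
u' = (0.445 − 0.222) / (1 − (0.222)(0.445)) = 0.2230/0.9012 = 0.2474.

β = +0.247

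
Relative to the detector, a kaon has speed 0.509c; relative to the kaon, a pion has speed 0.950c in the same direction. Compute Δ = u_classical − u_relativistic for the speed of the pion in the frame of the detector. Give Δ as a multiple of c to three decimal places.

Galilean: u_cl = 0.950 + 0.509 = 1.4590.
Relativistic: u_rel = (0.950 + 0.509) / (1 + 0.950·0.509) = 1.4590/1.4835 = 0.9835.
Δ = 1.4590 − 0.9835 = 0.4755.
(The classical prediction exceeds c; the relativistic result does not.)

Δ = 0.476c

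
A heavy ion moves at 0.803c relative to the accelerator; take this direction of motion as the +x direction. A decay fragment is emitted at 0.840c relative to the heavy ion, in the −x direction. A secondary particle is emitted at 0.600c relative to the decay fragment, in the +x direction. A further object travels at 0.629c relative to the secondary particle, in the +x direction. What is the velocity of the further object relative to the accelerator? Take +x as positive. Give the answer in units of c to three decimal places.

+0.866c

Apply u = (u' + v)/(1 + u'v/c²) successively, working outward toward the accelerator.
Start: velocity of the heavy ion relative to the accelerator = 0.8030c.
Compose with the decay fragment (u' = -0.840 in the heavy ion frame): u_1 = (-0.840 + 0.803) / (1 + (-0.840)·0.803) = -0.0370/0.3255 = -0.1137.
Compose with the secondary particle (u' = 0.600 in the decay fragment frame): u_2 = (0.600 + (-0.114)) / (1 + 0.600·(-0.114)) = 0.4863/0.9318 = 0.5219.
Compose with the further object (u' = 0.629 in the secondary particle frame): u_3 = (0.629 + 0.522) / (1 + 0.629·0.522) = 1.1509/1.3283 = 0.8665.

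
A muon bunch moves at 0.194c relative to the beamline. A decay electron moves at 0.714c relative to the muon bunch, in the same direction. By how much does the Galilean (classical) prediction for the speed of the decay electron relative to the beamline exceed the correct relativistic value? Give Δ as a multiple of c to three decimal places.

Galilean: u_cl = 0.714 + 0.194 = 0.9080.
Relativistic: u_rel = (0.714 + 0.194) / (1 + 0.714·0.194) = 0.9080/1.1385 = 0.7975.
Δ = 0.9080 − 0.7975 = 0.1105.

Δ = 0.110c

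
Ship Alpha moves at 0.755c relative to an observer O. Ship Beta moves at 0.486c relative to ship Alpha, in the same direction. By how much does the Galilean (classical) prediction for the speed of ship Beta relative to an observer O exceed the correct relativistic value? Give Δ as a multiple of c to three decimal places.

Galilean: u_cl = 0.486 + 0.755 = 1.2410.
Relativistic: u_rel = (0.486 + 0.755) / (1 + 0.486·0.755) = 1.2410/1.3669 = 0.9079.
Δ = 1.2410 − 0.9079 = 0.3331.
(The classical prediction exceeds c; the relativistic result does not.)

Δ = 0.333c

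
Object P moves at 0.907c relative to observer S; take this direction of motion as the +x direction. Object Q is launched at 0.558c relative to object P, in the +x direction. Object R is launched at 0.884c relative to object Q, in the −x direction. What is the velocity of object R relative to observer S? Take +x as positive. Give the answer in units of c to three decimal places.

+0.633c

Apply u = (u' + v)/(1 + u'v/c²) successively, working outward toward observer S.
Start: velocity of object P relative to observer S = 0.9070c.
Compose with object Q (u' = 0.558 in object P frame): u_1 = (0.558 + 0.907) / (1 + 0.558·0.907) = 1.4650/1.5061 = 0.9727.
Compose with object R (u' = -0.884 in object Q frame): u_2 = (-0.884 + 0.973) / (1 + (-0.884)·0.973) = 0.0887/0.1401 = 0.6330.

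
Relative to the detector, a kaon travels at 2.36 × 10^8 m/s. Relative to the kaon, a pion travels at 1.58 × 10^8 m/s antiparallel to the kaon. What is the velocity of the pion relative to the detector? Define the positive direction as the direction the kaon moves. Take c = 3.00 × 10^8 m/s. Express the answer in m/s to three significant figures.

+1.33 × 10^8 m/s

In units of c (dividing by 3.00 × 10^8 m/s): v = 0.787, u' = -0.527.
u = (u' + v)/(1 + u'v/c²):
u = (-0.527 + 0.787) / (1 + (-0.527)·0.787) = 0.2600/0.5857 = 0.4439
Converting back: u = 0.4439 × 3.00 × 10^8 m/s.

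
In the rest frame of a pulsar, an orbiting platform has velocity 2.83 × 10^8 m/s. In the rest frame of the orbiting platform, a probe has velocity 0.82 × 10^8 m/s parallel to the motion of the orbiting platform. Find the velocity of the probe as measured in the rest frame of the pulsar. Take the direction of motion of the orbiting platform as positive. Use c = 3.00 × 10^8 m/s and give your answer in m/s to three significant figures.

In units of c (dividing by 3.00 × 10^8 m/s): v = 0.943, u' = 0.273.
u = (u' + v)/(1 + u'v/c²):
u = (0.273 + 0.943) / (1 + 0.273·0.943) = 1.2167/1.2578 = 0.9673
(Galilean addition would give +1.217c, exceeding c.)
Converting back: u = 0.9673 × 3.00 × 10^8 m/s.

2.90 × 10^8 m/s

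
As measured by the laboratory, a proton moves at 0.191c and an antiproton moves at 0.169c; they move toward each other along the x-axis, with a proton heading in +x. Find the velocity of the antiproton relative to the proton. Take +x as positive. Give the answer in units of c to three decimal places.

β_A = 0.191, β_B = -0.169.
Transform to A's frame with the inverse velocity-addition law: u' = (u − v)/(1 − uv/c²), taking u = β_B and v = β_A.
u' = (-0.169 − 0.191) / (1 − (0.191)(-0.169)) = -0.3600/1.0323 = -0.3487.

-0.349c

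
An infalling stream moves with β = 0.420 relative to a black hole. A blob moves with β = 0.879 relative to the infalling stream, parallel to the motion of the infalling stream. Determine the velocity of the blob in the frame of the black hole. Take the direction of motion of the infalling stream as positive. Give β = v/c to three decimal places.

β = 0.949

With v = 0.420 and u' = 0.879 (in units of c),
u = (u' + v)/(1 + u'v/c²):
u = (0.879 + 0.420) / (1 + 0.879·0.420) = 1.2990/1.3692 = 0.9487
(Galilean addition would give +1.299c, exceeding c.)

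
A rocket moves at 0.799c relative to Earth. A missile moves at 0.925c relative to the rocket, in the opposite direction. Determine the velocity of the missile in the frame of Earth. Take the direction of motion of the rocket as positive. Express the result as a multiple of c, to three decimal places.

With v = 0.799 and u' = -0.925 (in units of c),
u = (u' + v)/(1 + u'v/c²):
u = (-0.925 + 0.799) / (1 + (-0.925)·0.799) = -0.1260/0.2609 = -0.4829

-0.483c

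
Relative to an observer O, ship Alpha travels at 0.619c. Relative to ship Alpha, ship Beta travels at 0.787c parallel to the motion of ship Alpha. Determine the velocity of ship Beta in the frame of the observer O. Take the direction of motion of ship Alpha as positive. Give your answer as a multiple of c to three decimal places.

0.945c

With v = 0.619 and u' = 0.787 (in units of c),
u = (u' + v)/(1 + u'v/c²):
u = (0.787 + 0.619) / (1 + 0.787·0.619) = 1.4060/1.4872 = 0.9454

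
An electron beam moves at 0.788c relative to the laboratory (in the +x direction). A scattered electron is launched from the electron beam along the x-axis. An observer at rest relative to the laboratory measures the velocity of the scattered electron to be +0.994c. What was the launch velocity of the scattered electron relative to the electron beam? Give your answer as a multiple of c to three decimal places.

+0.951c

Invert the composition law: u' = (u − v)/(1 − uv/c²).
u' = (0.994 − 0.788) / (1 − (0.994)(0.788)) = 0.2060/0.2167 = 0.9505.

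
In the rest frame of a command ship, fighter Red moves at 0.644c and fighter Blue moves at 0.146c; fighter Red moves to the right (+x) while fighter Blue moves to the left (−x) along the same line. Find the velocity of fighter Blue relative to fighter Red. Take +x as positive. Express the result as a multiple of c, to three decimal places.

β_A = 0.644, β_B = -0.146.
Transform to A's frame with the inverse velocity-addition law: u' = (u − v)/(1 − uv/c²), taking u = β_B and v = β_A.
u' = (-0.146 − 0.644) / (1 − (0.644)(-0.146)) = -0.7900/1.0940 = -0.7221.

-0.722c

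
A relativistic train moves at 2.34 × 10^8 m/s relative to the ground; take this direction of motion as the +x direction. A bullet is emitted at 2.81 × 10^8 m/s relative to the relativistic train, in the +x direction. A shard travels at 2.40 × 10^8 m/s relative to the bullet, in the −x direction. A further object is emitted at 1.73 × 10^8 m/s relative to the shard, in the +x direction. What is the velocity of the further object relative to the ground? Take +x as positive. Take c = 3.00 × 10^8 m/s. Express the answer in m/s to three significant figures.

Apply u = (u' + v)/(1 + u'v/c²) successively, working outward toward the ground.
(Dividing each given speed by c = 3.00 × 10^8 m/s to work in units of c.)
Start: velocity of the relativistic train relative to the ground = 0.7800c.
Compose with the bullet (u' = 0.937 in the relativistic train frame): u_1 = (0.937 + 0.780) / (1 + 0.937·0.780) = 1.7167/1.7306 = 0.9919.
Compose with the shard (u' = -0.800 in the bullet frame): u_2 = (-0.800 + 0.992) / (1 + (-0.800)·0.992) = 0.1919/0.2064 = 0.9298.
Compose with the further object (u' = 0.577 in the shard frame): u_3 = (0.577 + 0.930) / (1 + 0.577·0.930) = 1.5065/1.5362 = 0.9807.
So u = 0.9807 × 3.00 × 10^8 m/s.

+2.94 × 10^8 m/s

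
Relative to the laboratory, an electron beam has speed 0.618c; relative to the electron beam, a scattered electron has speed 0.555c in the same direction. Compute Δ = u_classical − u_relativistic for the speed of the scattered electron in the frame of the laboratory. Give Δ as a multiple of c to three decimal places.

Δ = 0.300c

Galilean: u_cl = 0.555 + 0.618 = 1.1730.
Relativistic: u_rel = (0.555 + 0.618) / (1 + 0.555·0.618) = 1.1730/1.3430 = 0.8734.
Δ = 1.1730 − 0.8734 = 0.2996.
(The classical prediction exceeds c; the relativistic result does not.)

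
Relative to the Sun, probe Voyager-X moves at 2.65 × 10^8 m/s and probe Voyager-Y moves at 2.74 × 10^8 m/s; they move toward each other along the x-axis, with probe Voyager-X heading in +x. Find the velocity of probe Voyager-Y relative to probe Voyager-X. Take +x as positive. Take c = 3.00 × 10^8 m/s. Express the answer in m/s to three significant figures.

β_A = 0.883, β_B = -0.913 (dividing each by c = 3.00 × 10^8 m/s).
Transform to A's frame with the inverse velocity-addition law: u' = (u − v)/(1 − uv/c²), taking u = β_B and v = β_A.
u' = (-0.913 − 0.883) / (1 − (0.883)(-0.913)) = -1.7967/1.8068 = -0.9944.
u' = -0.9944 × 3.00 × 10^8 m/s.

-2.98 × 10^8 m/s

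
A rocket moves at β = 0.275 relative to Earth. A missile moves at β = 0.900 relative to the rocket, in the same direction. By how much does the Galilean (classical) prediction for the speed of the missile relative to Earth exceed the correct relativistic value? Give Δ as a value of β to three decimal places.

Δ = 0.233

Galilean: u_cl = 0.900 + 0.275 = 1.1750.
Relativistic: u_rel = (0.900 + 0.275) / (1 + 0.900·0.275) = 1.1750/1.2475 = 0.9419.
Δ = 1.1750 − 0.9419 = 0.2331.
(The classical prediction exceeds c; the relativistic result does not.)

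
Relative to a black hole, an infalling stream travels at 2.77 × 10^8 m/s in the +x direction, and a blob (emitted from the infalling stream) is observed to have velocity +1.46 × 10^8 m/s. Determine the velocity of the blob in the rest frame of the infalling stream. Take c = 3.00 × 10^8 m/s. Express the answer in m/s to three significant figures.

v = 0.923c, u = 0.487c.
Invert the composition law: u' = (u − v)/(1 − uv/c²).
u' = (0.487 − 0.923) / (1 − (0.487)(0.923)) = -0.4367/0.5506 = -0.7930.
u' = -0.7930 × 3.00 × 10^8 m/s.

-2.38 × 10^8 m/s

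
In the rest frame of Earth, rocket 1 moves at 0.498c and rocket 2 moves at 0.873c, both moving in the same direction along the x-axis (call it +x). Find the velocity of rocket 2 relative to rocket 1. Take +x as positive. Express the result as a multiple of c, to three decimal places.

β_A = 0.498, β_B = 0.873.
Transform to A's frame with the inverse velocity-addition law: u' = (u − v)/(1 − uv/c²), taking u = β_B and v = β_A.
u' = (0.873 − 0.498) / (1 − (0.498)(0.873)) = 0.3750/0.5652 = 0.6634.

+0.663c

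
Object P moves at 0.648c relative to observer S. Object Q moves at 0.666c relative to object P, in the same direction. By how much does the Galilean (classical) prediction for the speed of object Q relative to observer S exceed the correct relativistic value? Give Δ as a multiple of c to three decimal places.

Galilean: u_cl = 0.666 + 0.648 = 1.3140.
Relativistic: u_rel = (0.666 + 0.648) / (1 + 0.666·0.648) = 1.3140/1.4316 = 0.9179.
Δ = 1.3140 − 0.9179 = 0.3961.
(The classical prediction exceeds c; the relativistic result does not.)

Δ = 0.396c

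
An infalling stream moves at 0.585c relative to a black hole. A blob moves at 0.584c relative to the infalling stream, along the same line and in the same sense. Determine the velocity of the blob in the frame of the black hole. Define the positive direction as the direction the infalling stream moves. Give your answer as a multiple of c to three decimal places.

0.871c

With v = 0.585 and u' = 0.584 (in units of c),
u = (u' + v)/(1 + u'v/c²):
u = (0.584 + 0.585) / (1 + 0.584·0.585) = 1.1690/1.3416 = 0.8713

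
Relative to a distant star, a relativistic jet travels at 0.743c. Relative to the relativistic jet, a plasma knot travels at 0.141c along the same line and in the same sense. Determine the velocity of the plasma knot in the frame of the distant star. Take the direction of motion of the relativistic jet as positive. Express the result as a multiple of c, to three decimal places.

0.800c

With v = 0.743 and u' = 0.141 (in units of c),
u = (u' + v)/(1 + u'v/c²):
u = (0.141 + 0.743) / (1 + 0.141·0.743) = 0.8840/1.1048 = 0.8002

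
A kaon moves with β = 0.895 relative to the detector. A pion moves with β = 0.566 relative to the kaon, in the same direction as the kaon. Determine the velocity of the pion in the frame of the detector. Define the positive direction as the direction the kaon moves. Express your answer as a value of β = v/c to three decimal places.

With v = 0.895 and u' = 0.566 (in units of c),
u = (u' + v)/(1 + u'v/c²):
u = (0.566 + 0.895) / (1 + 0.566·0.895) = 1.4610/1.5066 = 0.9698
(Galilean addition would give +1.461c, exceeding c.)

β = 0.970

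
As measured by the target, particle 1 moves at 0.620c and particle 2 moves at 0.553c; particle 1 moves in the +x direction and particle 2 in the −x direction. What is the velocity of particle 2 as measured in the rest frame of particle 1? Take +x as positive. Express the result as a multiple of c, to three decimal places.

-0.874c

β_A = 0.620, β_B = -0.553.
Transform to A's frame with the inverse velocity-addition law: u' = (u − v)/(1 − uv/c²), taking u = β_B and v = β_A.
u' = (-0.553 − 0.620) / (1 − (0.620)(-0.553)) = -1.1730/1.3429 = -0.8735.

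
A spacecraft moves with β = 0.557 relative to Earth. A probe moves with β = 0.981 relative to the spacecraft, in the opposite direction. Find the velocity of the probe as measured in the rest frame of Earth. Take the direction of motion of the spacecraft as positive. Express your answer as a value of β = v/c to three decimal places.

With v = 0.557 and u' = -0.981 (in units of c),
u = (u' + v)/(1 + u'v/c²):
u = (-0.981 + 0.557) / (1 + (-0.981)·0.557) = -0.4240/0.4536 = -0.9348

β = -0.935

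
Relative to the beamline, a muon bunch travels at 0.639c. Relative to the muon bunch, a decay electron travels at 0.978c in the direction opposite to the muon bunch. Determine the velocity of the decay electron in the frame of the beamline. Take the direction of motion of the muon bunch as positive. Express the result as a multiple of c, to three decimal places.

-0.904c

With v = 0.639 and u' = -0.978 (in units of c),
u = (u' + v)/(1 + u'v/c²):
u = (-0.978 + 0.639) / (1 + (-0.978)·0.639) = -0.3390/0.3751 = -0.9039
(Galilean addition would give -0.339c.)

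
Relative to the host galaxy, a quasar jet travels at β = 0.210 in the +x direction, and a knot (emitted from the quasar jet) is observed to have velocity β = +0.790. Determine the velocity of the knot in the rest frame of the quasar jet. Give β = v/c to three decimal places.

β = +0.695

Invert the composition law: u' = (u − v)/(1 − uv/c²).
u' = (0.790 − 0.210) / (1 − (0.790)(0.210)) = 0.5800/0.8341 = 0.6954.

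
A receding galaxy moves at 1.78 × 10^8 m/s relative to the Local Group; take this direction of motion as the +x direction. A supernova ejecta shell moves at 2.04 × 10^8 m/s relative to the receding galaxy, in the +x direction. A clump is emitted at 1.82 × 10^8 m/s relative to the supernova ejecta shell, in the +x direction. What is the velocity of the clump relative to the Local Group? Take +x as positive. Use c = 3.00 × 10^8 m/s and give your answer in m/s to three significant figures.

2.93 × 10^8 m/s

Apply u = (u' + v)/(1 + u'v/c²) successively, working outward toward the Local Group.
(Dividing each given speed by c = 3.00 × 10^8 m/s to work in units of c.)
Start: velocity of the receding galaxy relative to the Local Group = 0.5933c.
Compose with the supernova ejecta shell (u' = 0.680 in the receding galaxy frame): u_1 = (0.680 + 0.593) / (1 + 0.680·0.593) = 1.2733/1.4035 = 0.9073.
Compose with the clump (u' = 0.607 in the supernova ejecta shell frame): u_2 = (0.607 + 0.907) / (1 + 0.607·0.907) = 1.5139/1.5504 = 0.9765.
So u = 0.9765 × 3.00 × 10^8 m/s.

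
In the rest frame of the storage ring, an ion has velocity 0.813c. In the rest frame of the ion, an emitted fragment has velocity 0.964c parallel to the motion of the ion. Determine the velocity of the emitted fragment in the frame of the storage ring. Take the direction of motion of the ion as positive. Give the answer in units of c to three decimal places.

With v = 0.813 and u' = 0.964 (in units of c),
u = (u' + v)/(1 + u'v/c²):
u = (0.964 + 0.813) / (1 + 0.964·0.813) = 1.7770/1.7837 = 0.9962
(Galilean addition would give +1.777c, exceeding c.)

0.996c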